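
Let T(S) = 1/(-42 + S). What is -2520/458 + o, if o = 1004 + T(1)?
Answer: 9374667/9389 ≈ 998.47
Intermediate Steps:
o = 41163/41 (o = 1004 + 1/(-42 + 1) = 1004 + 1/(-41) = 1004 - 1/41 = 41163/41 ≈ 1004.0)
-2520/458 + o = -2520/458 + 41163/41 = -2520*1/458 + 41163/41 = -1260/229 + 41163/41 = 9374667/9389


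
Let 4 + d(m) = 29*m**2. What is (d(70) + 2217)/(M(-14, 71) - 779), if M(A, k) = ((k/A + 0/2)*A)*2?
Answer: -11101/49 ≈ -226.55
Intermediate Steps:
M(A, k) = 2*k (M(A, k) = ((k/A + 0*(1/2))*A)*2 = ((k/A + 0)*A)*2 = ((k/A)*A)*2 = k*2 = 2*k)
d(m) = -4 + 29*m**2
(d(70) + 2217)/(M(-14, 71) - 779) = ((-4 + 29*70**2) + 2217)/(2*71 - 779) = ((-4 + 29*4900) + 2217)/(142 - 779) = ((-4 + 142100) + 2217)/(-637) = (142096 + 2217)*(-1/637) = 144313*(-1/637) = -11101/49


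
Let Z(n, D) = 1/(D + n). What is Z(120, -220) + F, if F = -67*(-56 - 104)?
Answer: 1071999/100 ≈ 10720.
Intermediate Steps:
F = 10720 (F = -67*(-160) = 10720)
Z(120, -220) + F = 1/(-220 + 120) + 10720 = 1/(-100) + 10720 = -1/100 + 10720 = 1071999/100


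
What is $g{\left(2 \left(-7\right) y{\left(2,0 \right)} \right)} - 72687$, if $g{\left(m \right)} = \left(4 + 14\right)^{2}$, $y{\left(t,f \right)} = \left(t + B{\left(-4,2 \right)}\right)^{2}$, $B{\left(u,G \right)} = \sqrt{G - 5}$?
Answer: $-72363$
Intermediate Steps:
$B{\left(u,G \right)} = \sqrt{-5 + G}$
$y{\left(t,f \right)} = \left(t + i \sqrt{3}\right)^{2}$ ($y{\left(t,f \right)} = \left(t + \sqrt{-5 + 2}\right)^{2} = \left(t + \sqrt{-3}\right)^{2} = \left(t + i \sqrt{3}\right)^{2}$)
$g{\left(m \right)} = 324$ ($g{\left(m \right)} = 18^{2} = 324$)
$g{\left(2 \left(-7\right) y{\left(2,0 \right)} \right)} - 72687 = 324 - 72687 = -72363$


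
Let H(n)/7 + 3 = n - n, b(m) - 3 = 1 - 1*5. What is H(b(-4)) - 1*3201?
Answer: -3222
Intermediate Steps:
b(m) = -1 (b(m) = 3 + (1 - 1*5) = 3 + (1 - 5) = 3 - 4 = -1)
H(n) = -21 (H(n) = -21 + 7*(n - n) = -21 + 7*0 = -21 + 0 = -21)
H(b(-4)) - 1*3201 = -21 - 1*3201 = -21 - 3201 = -3222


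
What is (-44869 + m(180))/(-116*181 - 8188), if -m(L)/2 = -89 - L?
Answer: 14777/9728 ≈ 1.5190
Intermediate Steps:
m(L) = 178 + 2*L (m(L) = -2*(-89 - L) = 178 + 2*L)
(-44869 + m(180))/(-116*181 - 8188) = (-44869 + (178 + 2*180))/(-116*181 - 8188) = (-44869 + (178 + 360))/(-20996 - 8188) = (-44869 + 538)/(-29184) = -44331*(-1/29184) = 14777/9728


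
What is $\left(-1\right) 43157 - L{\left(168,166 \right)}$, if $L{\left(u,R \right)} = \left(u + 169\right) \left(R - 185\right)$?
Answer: $-36754$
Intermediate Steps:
$L{\left(u,R \right)} = \left(-185 + R\right) \left(169 + u\right)$ ($L{\left(u,R \right)} = \left(169 + u\right) \left(-185 + R\right) = \left(-185 + R\right) \left(169 + u\right)$)
$\left(-1\right) 43157 - L{\left(168,166 \right)} = \left(-1\right) 43157 - \left(-31265 - 31080 + 169 \cdot 166 + 166 \cdot 168\right) = -43157 - \left(-31265 - 31080 + 28054 + 27888\right) = -43157 - -6403 = -43157 + 6403 = -36754$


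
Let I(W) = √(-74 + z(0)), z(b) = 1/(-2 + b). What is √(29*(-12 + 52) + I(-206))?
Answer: √(4640 + 2*I*√298)/2 ≈ 34.059 + 0.12671*I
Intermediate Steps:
I(W) = I*√298/2 (I(W) = √(-74 + 1/(-2 + 0)) = √(-74 + 1/(-2)) = √(-74 - ½) = √(-149/2) = I*√298/2)
√(29*(-12 + 52) + I(-206)) = √(29*(-12 + 52) + I*√298/2) = √(29*40 + I*√298/2) = √(1160 + I*√298/2)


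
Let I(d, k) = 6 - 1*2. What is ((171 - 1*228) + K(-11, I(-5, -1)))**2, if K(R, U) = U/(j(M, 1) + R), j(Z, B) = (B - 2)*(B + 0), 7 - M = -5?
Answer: 29584/9 ≈ 3287.1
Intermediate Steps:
M = 12 (M = 7 - 1*(-5) = 7 + 5 = 12)
j(Z, B) = B*(-2 + B) (j(Z, B) = (-2 + B)*B = B*(-2 + B))
I(d, k) = 4 (I(d, k) = 6 - 2 = 4)
K(R, U) = U/(-1 + R) (K(R, U) = U/(1*(-2 + 1) + R) = U/(1*(-1) + R) = U/(-1 + R))
((171 - 1*228) + K(-11, I(-5, -1)))**2 = ((171 - 1*228) + 4/(-1 - 11))**2 = ((171 - 228) + 4/(-12))**2 = (-57 + 4*(-1/12))**2 = (-57 - 1/3)**2 = (-172/3)**2 = 29584/9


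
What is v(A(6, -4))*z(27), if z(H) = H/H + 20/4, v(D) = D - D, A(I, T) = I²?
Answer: 0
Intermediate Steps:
v(D) = 0
z(H) = 6 (z(H) = 1 + 20*(¼) = 1 + 5 = 6)
v(A(6, -4))*z(27) = 0*6 = 0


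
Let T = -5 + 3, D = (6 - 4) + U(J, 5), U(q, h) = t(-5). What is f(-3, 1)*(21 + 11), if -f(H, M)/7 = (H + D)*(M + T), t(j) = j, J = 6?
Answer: -1344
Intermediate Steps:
U(q, h) = -5
D = -3 (D = (6 - 4) - 5 = 2 - 5 = -3)
T = -2
f(H, M) = -7*(-3 + H)*(-2 + M) (f(H, M) = -7*(H - 3)*(M - 2) = -7*(-3 + H)*(-2 + M))
f(-3, 1)*(21 + 11) = (-42 + 14*(-3) + 21*1 - 7*(-3)*1)*(21 + 11) = (-42 - 42 + 21 + 21)*32 = -42*32 = -1344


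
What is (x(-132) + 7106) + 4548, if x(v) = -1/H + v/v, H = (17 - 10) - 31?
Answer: 279721/24 ≈ 11655.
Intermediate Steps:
H = -24 (H = 7 - 31 = -24)
x(v) = 25/24 (x(v) = -1/(-24) + v/v = -1*(-1/24) + 1 = 1/24 + 1 = 25/24)
(x(-132) + 7106) + 4548 = (25/24 + 7106) + 4548 = 170569/24 + 4548 = 279721/24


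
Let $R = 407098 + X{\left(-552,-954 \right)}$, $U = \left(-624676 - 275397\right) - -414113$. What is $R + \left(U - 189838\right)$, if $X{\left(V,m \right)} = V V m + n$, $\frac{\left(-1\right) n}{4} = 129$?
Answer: $-290956832$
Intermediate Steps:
$n = -516$ ($n = \left(-4\right) 129 = -516$)
$X{\left(V,m \right)} = -516 + m V^{2}$ ($X{\left(V,m \right)} = V V m - 516 = V^{2} m - 516 = m V^{2} - 516 = -516 + m V^{2}$)
$U = -485960$ ($U = \left(-624676 - 275397\right) + 414113 = -900073 + 414113 = -485960$)
$R = -290281034$ ($R = 407098 - \left(516 + 954 \left(-552\right)^{2}\right) = 407098 - 290688132 = -290281034$)
$R + \left(U - 189838\right) = -290281034 - 675798 = -290956832$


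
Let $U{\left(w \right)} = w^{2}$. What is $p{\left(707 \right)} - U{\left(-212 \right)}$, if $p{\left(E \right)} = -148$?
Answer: $-45092$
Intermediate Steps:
$p{\left(707 \right)} - U{\left(-212 \right)} = -148 - \left(-212\right)^{2} = -148 - 44944 = -45092$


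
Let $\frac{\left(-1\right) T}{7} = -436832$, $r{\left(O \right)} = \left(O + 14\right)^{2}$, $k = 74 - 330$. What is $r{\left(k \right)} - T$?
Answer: $-2999260$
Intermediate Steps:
$k = -256$
$r{\left(O \right)} = \left(14 + O\right)^{2}$
$T = 3057824$ ($T = \left(-7\right) \left(-436832\right) = 3057824$)
$r{\left(k \right)} - T = \left(14 - 256\right)^{2} - 3057824 = \left(-242\right)^{2} - 3057824 = 58564 - 3057824 = -2999260$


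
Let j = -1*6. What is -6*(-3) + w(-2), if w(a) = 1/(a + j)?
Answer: 143/8 ≈ 17.875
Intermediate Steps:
j = -6
w(a) = 1/(-6 + a) (w(a) = 1/(a - 6) = 1/(-6 + a))
-6*(-3) + w(-2) = -6*(-3) + 1/(-6 - 2) = 18 + 1/(-8) = 18 - ⅛ = 143/8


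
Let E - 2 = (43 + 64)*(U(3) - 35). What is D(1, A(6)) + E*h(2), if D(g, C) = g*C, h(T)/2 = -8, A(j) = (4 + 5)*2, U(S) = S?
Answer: 54770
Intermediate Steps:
A(j) = 18 (A(j) = 9*2 = 18)
h(T) = -16 (h(T) = 2*(-8) = -16)
E = -3422 (E = 2 + (43 + 64)*(3 - 35) = 2 + 107*(-32) = 2 - 3424 = -3422)
D(g, C) = C*g
D(1, A(6)) + E*h(2) = 18*1 - 3422*(-16) = 18 + 54752 = 54770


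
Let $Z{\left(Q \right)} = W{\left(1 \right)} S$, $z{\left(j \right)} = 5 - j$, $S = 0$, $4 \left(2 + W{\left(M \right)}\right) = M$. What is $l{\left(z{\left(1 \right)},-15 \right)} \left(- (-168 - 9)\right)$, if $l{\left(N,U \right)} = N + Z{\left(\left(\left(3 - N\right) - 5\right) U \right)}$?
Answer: $708$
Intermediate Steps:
$W{\left(M \right)} = -2 + \frac{M}{4}$
$Z{\left(Q \right)} = 0$ ($Z{\left(Q \right)} = \left(-2 + \frac{1}{4} \cdot 1\right) 0 = \left(-2 + \frac{1}{4}\right) 0 = \left(- \frac{7}{4}\right) 0 = 0$)
$l{\left(N,U \right)} = N$ ($l{\left(N,U \right)} = N + 0 = N$)
$l{\left(z{\left(1 \right)},-15 \right)} \left(- (-168 - 9)\right) = \left(5 - 1\right) \left(- (-168 - 9)\right) = 4 \left(\left(-1\right) \left(-177\right)\right) = 4 \cdot 177 = 708$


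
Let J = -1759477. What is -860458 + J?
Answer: -2619935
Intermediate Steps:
-860458 + J = -860458 - 1759477 = -2619935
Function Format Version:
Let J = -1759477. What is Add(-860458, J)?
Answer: -2619935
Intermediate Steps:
Add(-860458, J) = Add(-860458, -1759477) = -2619935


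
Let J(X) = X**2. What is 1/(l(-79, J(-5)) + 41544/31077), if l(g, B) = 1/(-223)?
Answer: 770019/1025915 ≈ 0.75057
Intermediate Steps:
l(g, B) = -1/223
1/(l(-79, J(-5)) + 41544/31077) = 1/(-1/223 + 41544/31077) = 1/(-1/223 + 41544*(1/31077)) = 1/(-1/223 + 4616/3453) = 1/(1025915/770019) = 770019/1025915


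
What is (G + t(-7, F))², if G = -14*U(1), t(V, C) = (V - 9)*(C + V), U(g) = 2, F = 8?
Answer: 1936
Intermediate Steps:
t(V, C) = (-9 + V)*(C + V)
G = -28 (G = -14*2 = -28)
(G + t(-7, F))² = (-28 + ((-7)² - 9*8 - 9*(-7) + 8*(-7)))² = (-28 + (49 - 72 + 63 - 56))² = (-28 - 16)² = (-44)² = 1936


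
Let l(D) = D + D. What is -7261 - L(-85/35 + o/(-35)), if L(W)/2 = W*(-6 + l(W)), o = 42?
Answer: -9012581/1225 ≈ -7357.2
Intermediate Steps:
l(D) = 2*D
L(W) = 2*W*(-6 + 2*W) (L(W) = 2*(W*(-6 + 2*W)) = 2*W*(-6 + 2*W))
-7261 - L(-85/35 + o/(-35)) = -7261 - 4*(-85/35 + 42/(-35))*(-3 + (-85/35 + 42/(-35))) = -7261 - 4*(-85*1/35 + 42*(-1/35))*(-3 + (-85*1/35 + 42*(-1/35))) = -7261 - 4*(-17/7 - 6/5)*(-3 + (-17/7 - 6/5)) = -7261 - 4*(-127)*(-3 - 127/35)/35 = -7261 - 4*(-127)*(-232)/(35*35) = -7261 - 1*117856/1225 = -7261 - 117856/1225 = -9012581/1225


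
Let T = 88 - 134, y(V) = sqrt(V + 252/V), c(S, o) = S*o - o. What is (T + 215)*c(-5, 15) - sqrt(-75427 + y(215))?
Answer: -15210 - I*sqrt(3486613075 - 215*sqrt(9992555))/215 ≈ -15210.0 - 274.61*I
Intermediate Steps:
c(S, o) = -o + S*o
T = -46
(T + 215)*c(-5, 15) - sqrt(-75427 + y(215)) = (-46 + 215)*(15*(-1 - 5)) - sqrt(-75427 + sqrt(215 + 252/215)) = 169*(15*(-6)) - sqrt(-75427 + sqrt(215 + 252*(1/215))) = 169*(-90) - sqrt(-75427 + sqrt(215 + 252/215)) = -15210 - sqrt(-75427 + sqrt(46477/215)) = -15210 - sqrt(-75427 + sqrt(9992555)/215)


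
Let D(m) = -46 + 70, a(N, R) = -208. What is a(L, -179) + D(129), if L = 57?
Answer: -184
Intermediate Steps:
D(m) = 24
a(L, -179) + D(129) = -208 + 24 = -184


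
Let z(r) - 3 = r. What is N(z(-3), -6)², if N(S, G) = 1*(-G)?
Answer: 36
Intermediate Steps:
z(r) = 3 + r
N(S, G) = -G
N(z(-3), -6)² = (-1*(-6))² = 6² = 36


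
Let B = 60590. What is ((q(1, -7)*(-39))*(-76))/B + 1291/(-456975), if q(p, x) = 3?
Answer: 398520001/2768811525 ≈ 0.14393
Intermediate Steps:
((q(1, -7)*(-39))*(-76))/B + 1291/(-456975) = ((3*(-39))*(-76))/60590 + 1291/(-456975) = -117*(-76)*(1/60590) + 1291*(-1/456975) = 8892*(1/60590) - 1291/456975 = 4446/30295 - 1291/456975 = 398520001/2768811525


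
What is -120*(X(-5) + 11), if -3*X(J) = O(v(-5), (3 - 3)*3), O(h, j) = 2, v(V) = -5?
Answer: -1240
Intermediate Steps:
X(J) = -⅔ (X(J) = -⅓*2 = -⅔)
-120*(X(-5) + 11) = -120*(-⅔ + 11) = -120*31/3 = -1240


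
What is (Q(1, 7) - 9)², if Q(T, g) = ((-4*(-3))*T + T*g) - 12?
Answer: 4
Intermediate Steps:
Q(T, g) = -12 + 12*T + T*g (Q(T, g) = (12*T + T*g) - 12 = -12 + 12*T + T*g)
(Q(1, 7) - 9)² = ((-12 + 12*1 + 1*7) - 9)² = ((-12 + 12 + 7) - 9)² = (7 - 9)² = (-2)² = 4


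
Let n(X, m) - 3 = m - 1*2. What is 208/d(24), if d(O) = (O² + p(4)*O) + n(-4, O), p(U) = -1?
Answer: 208/577 ≈ 0.36049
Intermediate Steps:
n(X, m) = 1 + m (n(X, m) = 3 + (m - 1*2) = 3 + (m - 2) = 3 + (-2 + m) = 1 + m)
d(O) = 1 + O² (d(O) = (O² - O) + (1 + O) = 1 + O²)
208/d(24) = 208/(1 + 24²) = 208/(1 + 576) = 208/577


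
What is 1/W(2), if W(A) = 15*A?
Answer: 1/30 ≈ 0.033333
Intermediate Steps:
1/W(2) = 1/(15*2) = 1/30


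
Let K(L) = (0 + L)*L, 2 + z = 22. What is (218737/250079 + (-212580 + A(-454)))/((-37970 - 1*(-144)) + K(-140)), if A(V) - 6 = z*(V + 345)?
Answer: 4131172833/350610758 ≈ 11.783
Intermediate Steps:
z = 20 (z = -2 + 22 = 20)
A(V) = 6906 + 20*V (A(V) = 6 + 20*(V + 345) = 6 + 20*(345 + V) = 6 + (6900 + 20*V) = 6906 + 20*V)
K(L) = L² (K(L) = L*L = L²)
(218737/250079 + (-212580 + A(-454)))/((-37970 - 1*(-144)) + K(-140)) = (218737/250079 + (-212580 + (6906 + 20*(-454))))/((-37970 - 1*(-144)) + (-140)²) = (218737*(1/250079) + (-212580 + (6906 - 9080)))/((-37970 + 144) + 19600) = (218737/250079 + (-212580 - 2174))/(-37826 + 19600) = (218737/250079 - 214754)/(-18226) = -53705246829/250079*(-1/18226) = 4131172833/350610758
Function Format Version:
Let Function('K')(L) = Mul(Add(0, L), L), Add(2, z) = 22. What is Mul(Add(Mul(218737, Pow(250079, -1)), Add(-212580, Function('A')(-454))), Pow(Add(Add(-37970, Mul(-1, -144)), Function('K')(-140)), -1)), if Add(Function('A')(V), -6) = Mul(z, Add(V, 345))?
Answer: Rational(4131172833, 350610758) ≈ 11.783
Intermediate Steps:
z = 20 (z = Add(-2, 22) = 20)
Function('A')(V) = Add(6906, Mul(20, V)) (Function('A')(V) = Add(6, Mul(20, Add(V, 345))) = Add(6, Mul(20, Add(345, V))) = Add(6, Add(6900, Mul(20, V))) = Add(6906, Mul(20, V)))
Function('K')(L) = Pow(L, 2) (Function('K')(L) = Mul(L, L) = Pow(L, 2))
Mul(Add(Mul(218737, Pow(250079, -1)), Add(-212580, Function('A')(-454))), Pow(Add(Add(-37970, Mul(-1, -144)), Function('K')(-140)), -1)) = Mul(Add(Mul(218737, Pow(250079, -1)), Add(-212580, Add(6906, Mul(20, -454)))), Pow(Add(Add(-37970, Mul(-1, -144)), Pow(-140, 2)), -1)) = Mul(Add(Mul(218737, Rational(1, 250079)), Add(-212580, Add(6906, -9080))), Pow(Add(Add(-37970, 144), 19600), -1)) = Mul(Add(Rational(218737, 250079), Add(-212580, -2174)), Pow(Add(-37826, 19600), -1)) = Mul(Add(Rational(218737, 250079), -214754), Pow(-18226, -1)) = Mul(Rational(-53705246829, 250079), Rational(-1, 18226)) = Rational(4131172833, 350610758)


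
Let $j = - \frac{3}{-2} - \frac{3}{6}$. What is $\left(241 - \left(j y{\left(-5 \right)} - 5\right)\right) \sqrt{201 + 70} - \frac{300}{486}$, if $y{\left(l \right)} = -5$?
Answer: $- \frac{50}{81} + 251 \sqrt{271} \approx 4131.4$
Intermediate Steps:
$j = 1$ ($j = \left(-3\right) \left(- \frac{1}{2}\right) - \frac{1}{2} = \frac{3}{2} - \frac{1}{2} = 1$)
$\left(241 - \left(j y{\left(-5 \right)} - 5\right)\right) \sqrt{201 + 70} - \frac{300}{486} = \left(241 - \left(1 \left(-5\right) - 5\right)\right) \sqrt{201 + 70} - \frac{300}{486} = \left(241 - \left(-5 - 5\right)\right) \sqrt{271} - \frac{50}{81} = \left(241 - -10\right) \sqrt{271} - \frac{50}{81} = \left(241 + 10\right) \sqrt{271} - \frac{50}{81} = 251 \sqrt{271} - \frac{50}{81} = - \frac{50}{81} + 251 \sqrt{271}$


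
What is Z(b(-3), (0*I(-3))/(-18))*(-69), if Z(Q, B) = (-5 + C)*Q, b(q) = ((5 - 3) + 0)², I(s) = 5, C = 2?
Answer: 828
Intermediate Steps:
b(q) = 4 (b(q) = (2 + 0)² = 2² = 4)
Z(Q, B) = -3*Q (Z(Q, B) = (-5 + 2)*Q = -3*Q)
Z(b(-3), (0*I(-3))/(-18))*(-69) = -3*4*(-69) = -12*(-69) = 828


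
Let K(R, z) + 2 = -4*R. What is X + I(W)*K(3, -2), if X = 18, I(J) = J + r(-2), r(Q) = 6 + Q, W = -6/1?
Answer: 46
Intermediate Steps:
W = -6 (W = -6*1 = -6)
K(R, z) = -2 - 4*R
I(J) = 4 + J (I(J) = J + (6 - 2) = J + 4 = 4 + J)
X + I(W)*K(3, -2) = 18 + (4 - 6)*(-2 - 4*3) = 18 - 2*(-2 - 12) = 18 - 2*(-14) = 18 + 28 = 46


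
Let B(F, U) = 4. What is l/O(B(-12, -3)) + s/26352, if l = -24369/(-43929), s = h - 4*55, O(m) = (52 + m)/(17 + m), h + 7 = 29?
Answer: 79601/396988 ≈ 0.20051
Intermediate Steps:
h = 22 (h = -7 + 29 = 22)
O(m) = (52 + m)/(17 + m)
s = -198 (s = 22 - 4*55 = 22 - 220 = -198)
l = 8123/14643 (l = -24369*(-1/43929) = 8123/14643 ≈ 0.55474)
l/O(B(-12, -3)) + s/26352 = 8123/(14643*(((52 + 4)/(17 + 4)))) - 198/26352 = 8123/(14643*((56/21))) - 198*1/26352 = 8123/(14643*(((1/21)*56))) - 11/1464 = 8123/(14643*(8/3)) - 11/1464 = (8123/14643)*(3/8) - 11/1464 = 8123/39048 - 11/1464 = 79601/396988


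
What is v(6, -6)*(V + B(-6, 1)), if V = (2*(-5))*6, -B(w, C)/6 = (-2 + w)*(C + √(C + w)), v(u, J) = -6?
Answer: 72 - 288*I*√5 ≈ 72.0 - 643.99*I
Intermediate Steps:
B(w, C) = -6*(-2 + w)*(C + √(C + w))
V = -60 (V = -10*6 = -60)
v(6, -6)*(V + B(-6, 1)) = -6*(-60 + (12*1 + 12*√(1 - 6) - 6*1*(-6) - 6*(-6)*√(1 - 6))) = -6*(-60 + (12 + 12*√(-5) + 36 - 6*(-6)*√(-5))) = -6*(-60 + (12 + 12*(I*√5) + 36 - 6*(-6)*I*√5)) = -6*(-60 + (12 + 12*I*√5 + 36 + 36*I*√5)) = -6*(-60 + (48 + 48*I*√5)) = -6*(-12 + 48*I*√5) = 72 - 288*I*√5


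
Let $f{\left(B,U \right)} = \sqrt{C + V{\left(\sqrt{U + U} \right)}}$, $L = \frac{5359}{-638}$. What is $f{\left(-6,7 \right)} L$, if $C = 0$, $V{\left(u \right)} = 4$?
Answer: $- \frac{5359}{319} \approx -16.799$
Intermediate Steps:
$L = - \frac{5359}{638}$ ($L = 5359 \left(- \frac{1}{638}\right) = - \frac{5359}{638} \approx -8.3997$)
$f{\left(B,U \right)} = 2$ ($f{\left(B,U \right)} = \sqrt{0 + 4} = \sqrt{4} = 2$)
$f{\left(-6,7 \right)} L = 2 \left(- \frac{5359}{638}\right) = - \frac{5359}{319}$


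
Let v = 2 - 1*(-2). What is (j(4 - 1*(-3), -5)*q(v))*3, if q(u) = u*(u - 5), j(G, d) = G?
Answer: -84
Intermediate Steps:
v = 4 (v = 2 + 2 = 4)
q(u) = u*(-5 + u)
(j(4 - 1*(-3), -5)*q(v))*3 = ((4 - 1*(-3))*(4*(-5 + 4)))*3 = ((4 + 3)*(4*(-1)))*3 = (7*(-4))*3 = -28*3 = -84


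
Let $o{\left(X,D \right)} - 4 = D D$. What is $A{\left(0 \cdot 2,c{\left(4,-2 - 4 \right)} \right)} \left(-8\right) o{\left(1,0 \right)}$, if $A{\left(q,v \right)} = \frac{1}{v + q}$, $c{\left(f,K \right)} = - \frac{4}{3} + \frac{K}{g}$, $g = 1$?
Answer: $\frac{48}{11} \approx 4.3636$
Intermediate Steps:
$c{\left(f,K \right)} = - \frac{4}{3} + K$ ($c{\left(f,K \right)} = - \frac{4}{3} + \frac{K}{1} = \left(-4\right) \frac{1}{3} + K 1 = - \frac{4}{3} + K$)
$A{\left(q,v \right)} = \frac{1}{q + v}$
$o{\left(X,D \right)} = 4 + D^{2}$ ($o{\left(X,D \right)} = 4 + D D = 4 + D^{2}$)
$A{\left(0 \cdot 2,c{\left(4,-2 - 4 \right)} \right)} \left(-8\right) o{\left(1,0 \right)} = \frac{1}{0 \cdot 2 - \frac{22}{3}} \left(-8\right) \left(4 + 0^{2}\right) = \frac{1}{0 - \frac{22}{3}} \left(-8\right) \left(4 + 0\right) = \frac{1}{0 - \frac{22}{3}} \left(-8\right) 4 = \frac{1}{- \frac{22}{3}} \left(-8\right) 4 = \left(- \frac{3}{22}\right) \left(-8\right) 4 = \frac{12}{11} \cdot 4 = \frac{48}{11}$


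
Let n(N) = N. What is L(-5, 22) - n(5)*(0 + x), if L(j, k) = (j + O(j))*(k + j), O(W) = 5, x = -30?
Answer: 150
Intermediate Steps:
L(j, k) = (5 + j)*(j + k) (L(j, k) = (j + 5)*(k + j) = (5 + j)*(j + k))
L(-5, 22) - n(5)*(0 + x) = ((-5)² + 5*(-5) + 5*22 - 5*22) - 5*(0 - 30) = (25 - 25 + 110 - 110) - 5*(-30) = 0 - 1*(-150) = 0 + 150 = 150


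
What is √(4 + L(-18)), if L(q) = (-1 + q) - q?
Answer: √3 ≈ 1.7320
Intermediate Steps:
L(q) = -1
√(4 + L(-18)) = √(4 - 1) = √3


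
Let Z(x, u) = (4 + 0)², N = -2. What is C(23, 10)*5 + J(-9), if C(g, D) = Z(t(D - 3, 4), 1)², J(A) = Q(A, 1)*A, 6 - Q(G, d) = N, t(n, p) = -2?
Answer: 1208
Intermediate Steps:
Z(x, u) = 16 (Z(x, u) = 4² = 16)
Q(G, d) = 8 (Q(G, d) = 6 - 1*(-2) = 6 + 2 = 8)
J(A) = 8*A
C(g, D) = 256 (C(g, D) = 16² = 256)
C(23, 10)*5 + J(-9) = 256*5 + 8*(-9) = 1280 - 72 = 1208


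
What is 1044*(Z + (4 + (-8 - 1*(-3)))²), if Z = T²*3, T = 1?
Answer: 4176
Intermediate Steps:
Z = 3 (Z = 1²*3 = 1*3 = 3)
1044*(Z + (4 + (-8 - 1*(-3)))²) = 1044*(3 + (4 + (-8 - 1*(-3)))²) = 1044*(3 + (4 + (-8 + 3))²) = 1044*(3 + (4 - 5)²) = 1044*(3 + (-1)²) = 1044*(3 + 1) = 1044*4 = 4176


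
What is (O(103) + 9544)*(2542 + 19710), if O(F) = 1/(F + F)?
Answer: 21874439190/103 ≈ 2.1237e+8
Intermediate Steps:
O(F) = 1/(2*F)
(O(103) + 9544)*(2542 + 19710) = ((1/2)/103 + 9544)*(2542 + 19710) = ((1/2)*(1/103) + 9544)*22252 = (1/206 + 9544)*22252 = (1966065/206)*22252 = 21874439190/103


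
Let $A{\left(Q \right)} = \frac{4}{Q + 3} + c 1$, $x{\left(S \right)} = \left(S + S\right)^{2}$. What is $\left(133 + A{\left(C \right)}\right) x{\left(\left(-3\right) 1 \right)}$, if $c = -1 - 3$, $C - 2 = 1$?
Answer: $4668$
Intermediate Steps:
$C = 3$ ($C = 2 + 1 = 3$)
$c = -4$ ($c = -1 - 3 = -4$)
$x{\left(S \right)} = 4 S^{2}$ ($x{\left(S \right)} = \left(2 S\right)^{2} = 4 S^{2}$)
$A{\left(Q \right)} = -4 + \frac{4}{3 + Q}$ ($A{\left(Q \right)} = \frac{4}{Q + 3} - 4 = \frac{4}{3 + Q} - 4 = -4 + \frac{4}{3 + Q}$)
$\left(133 + A{\left(C \right)}\right) x{\left(\left(-3\right) 1 \right)} = \left(133 + \frac{4 \left(-2 - 3\right)}{3 + 3}\right) 4 \left(\left(-3\right) 1\right)^{2} = \left(133 + \frac{4 \left(-2 - 3\right)}{6}\right) 4 \left(-3\right)^{2} = \left(133 + 4 \cdot \frac{1}{6} \left(-5\right)\right) 4 \cdot 9 = \left(133 - \frac{10}{3}\right) 36 = \frac{389}{3} \cdot 36 = 4668$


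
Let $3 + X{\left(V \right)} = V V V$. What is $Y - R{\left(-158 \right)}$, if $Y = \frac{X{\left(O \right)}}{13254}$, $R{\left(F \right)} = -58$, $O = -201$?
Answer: $- \frac{1225312}{2209} \approx -554.69$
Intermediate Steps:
$X{\left(V \right)} = -3 + V^{3}$ ($X{\left(V \right)} = -3 + V V V = -3 + V^{2} V = -3 + V^{3}$)
$Y = - \frac{1353434}{2209}$ ($Y = \frac{-3 + \left(-201\right)^{3}}{13254} = \left(-3 - 8120601\right) \frac{1}{13254} = \left(-8120604\right) \frac{1}{13254} = - \frac{1353434}{2209} \approx -612.69$)
$Y - R{\left(-158 \right)} = - \frac{1353434}{2209} - -58 = - \frac{1353434}{2209} + 58 = - \frac{1225312}{2209}$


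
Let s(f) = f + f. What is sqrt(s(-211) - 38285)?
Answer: I*sqrt(38707) ≈ 196.74*I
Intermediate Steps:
s(f) = 2*f
sqrt(s(-211) - 38285) = sqrt(2*(-211) - 38285) = sqrt(-422 - 38285) = sqrt(-38707) = I*sqrt(38707)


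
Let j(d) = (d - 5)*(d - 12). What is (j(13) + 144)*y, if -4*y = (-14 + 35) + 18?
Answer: -1482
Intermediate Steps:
j(d) = (-12 + d)*(-5 + d) (j(d) = (-5 + d)*(-12 + d) = (-12 + d)*(-5 + d))
y = -39/4 (y = -((-14 + 35) + 18)/4 = -(21 + 18)/4 = -¼*39 = -39/4 ≈ -9.7500)
(j(13) + 144)*y = ((60 + 13² - 17*13) + 144)*(-39/4) = ((60 + 169 - 221) + 144)*(-39/4) = (8 + 144)*(-39/4) = 152*(-39/4) = -1482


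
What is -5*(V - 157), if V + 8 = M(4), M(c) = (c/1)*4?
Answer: 745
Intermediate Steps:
M(c) = 4*c (M(c) = (c*1)*4 = c*4 = 4*c)
V = 8 (V = -8 + 4*4 = -8 + 16 = 8)
-5*(V - 157) = -5*(8 - 157) = -5*(-149) = 745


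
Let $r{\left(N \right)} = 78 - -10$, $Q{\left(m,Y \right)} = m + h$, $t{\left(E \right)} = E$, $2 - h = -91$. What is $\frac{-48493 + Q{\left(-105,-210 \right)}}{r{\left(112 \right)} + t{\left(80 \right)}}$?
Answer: $- \frac{48505}{168} \approx -288.72$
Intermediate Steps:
$h = 93$ ($h = 2 - -91 = 2 + 91 = 93$)
$Q{\left(m,Y \right)} = 93 + m$ ($Q{\left(m,Y \right)} = m + 93 = 93 + m$)
$r{\left(N \right)} = 88$ ($r{\left(N \right)} = 78 + 10 = 88$)
$\frac{-48493 + Q{\left(-105,-210 \right)}}{r{\left(112 \right)} + t{\left(80 \right)}} = \frac{-48493 + \left(93 - 105\right)}{88 + 80} = \frac{-48493 - 12}{168} = \left(-48505\right) \frac{1}{168} = - \frac{48505}{168}$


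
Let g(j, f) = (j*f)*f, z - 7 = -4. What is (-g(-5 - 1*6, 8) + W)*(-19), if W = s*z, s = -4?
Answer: -13148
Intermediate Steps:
z = 3 (z = 7 - 4 = 3)
g(j, f) = j*f² (g(j, f) = (f*j)*f = j*f²)
W = -12 (W = -4*3 = -12)
(-g(-5 - 1*6, 8) + W)*(-19) = (-(-5 - 1*6)*8² - 12)*(-19) = (-(-5 - 6)*64 - 12)*(-19) = (-(-11)*64 - 12)*(-19) = (-1*(-704) - 12)*(-19) = (704 - 12)*(-19) = 692*(-19) = -13148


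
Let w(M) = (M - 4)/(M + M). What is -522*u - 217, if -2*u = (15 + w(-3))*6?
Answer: 25100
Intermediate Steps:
w(M) = (-4 + M)/(2*M) (w(M) = (-4 + M)/((2*M)) = (-4 + M)*(1/(2*M)) = (-4 + M)/(2*M))
u = -97/2 (u = -(15 + (½)*(-4 - 3)/(-3))*6/2 = -(15 + (½)*(-⅓)*(-7))*6/2 = -(15 + 7/6)*6/2 = -97*6/12 = -½*97 = -97/2 ≈ -48.500)
-522*u - 217 = -522*(-97/2) - 217 = 25317 - 217 = 25100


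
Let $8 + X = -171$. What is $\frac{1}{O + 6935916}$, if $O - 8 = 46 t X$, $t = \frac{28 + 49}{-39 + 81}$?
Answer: $\frac{3}{20762485} \approx 1.4449 \cdot 10^{-7}$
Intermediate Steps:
$X = -179$ ($X = -8 - 171 = -179$)
$t = \frac{11}{6}$ ($t = \frac{77}{42} = 77 \cdot \frac{1}{42} = \frac{11}{6} \approx 1.8333$)
$O = - \frac{45263}{3}$ ($O = 8 + 46 \cdot \frac{11}{6} \left(-179\right) = 8 + \frac{253}{3} \left(-179\right) = 8 - \frac{45287}{3} = - \frac{45263}{3} \approx -15088.0$)
$\frac{1}{O + 6935916} = \frac{1}{- \frac{45263}{3} + 6935916} = \frac{1}{\frac{20762485}{3}} = \frac{3}{20762485}$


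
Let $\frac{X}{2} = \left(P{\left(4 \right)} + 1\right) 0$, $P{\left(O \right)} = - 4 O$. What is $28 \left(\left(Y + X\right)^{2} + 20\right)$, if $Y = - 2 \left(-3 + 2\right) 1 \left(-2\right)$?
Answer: $1008$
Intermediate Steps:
$X = 0$ ($X = 2 \left(\left(-4\right) 4 + 1\right) 0 = 2 \left(-16 + 1\right) 0 = 2 \left(\left(-15\right) 0\right) = 2 \cdot 0 = 0$)
$Y = -4$ ($Y = - 2 \left(-1\right) 1 \left(-2\right) = - 2 \left(\left(-1\right) \left(-2\right)\right) = \left(-2\right) 2 = -4$)
$28 \left(\left(Y + X\right)^{2} + 20\right) = 28 \left(\left(-4 + 0\right)^{2} + 20\right) = 28 \left(\left(-4\right)^{2} + 20\right) = 28 \left(16 + 20\right) = 28 \cdot 36 = 1008$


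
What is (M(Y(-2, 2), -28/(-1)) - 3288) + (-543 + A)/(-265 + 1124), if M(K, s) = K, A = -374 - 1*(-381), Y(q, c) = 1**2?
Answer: -2824069/859 ≈ -3287.6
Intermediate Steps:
Y(q, c) = 1
A = 7 (A = -374 + 381 = 7)
(M(Y(-2, 2), -28/(-1)) - 3288) + (-543 + A)/(-265 + 1124) = (1 - 3288) + (-543 + 7)/(-265 + 1124) = -3287 - 536/859 = -2824069/859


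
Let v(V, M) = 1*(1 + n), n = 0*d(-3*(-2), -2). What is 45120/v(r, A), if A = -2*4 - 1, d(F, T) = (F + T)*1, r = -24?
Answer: 45120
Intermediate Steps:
d(F, T) = F + T
n = 0 (n = 0*(-3*(-2) - 2) = 0*(6 - 2) = 0*4 = 0)
A = -9 (A = -8 - 1 = -9)
v(V, M) = 1 (v(V, M) = 1*(1 + 0) = 1*1 = 1)
45120/v(r, A) = 45120/1 = 45120*1 = 45120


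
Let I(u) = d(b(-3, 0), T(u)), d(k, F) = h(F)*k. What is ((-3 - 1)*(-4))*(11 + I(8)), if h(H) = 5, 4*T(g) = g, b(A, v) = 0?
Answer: 176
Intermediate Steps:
T(g) = g/4
d(k, F) = 5*k
I(u) = 0 (I(u) = 5*0 = 0)
((-3 - 1)*(-4))*(11 + I(8)) = ((-3 - 1)*(-4))*(11 + 0) = -4*(-4)*11 = 16*11 = 176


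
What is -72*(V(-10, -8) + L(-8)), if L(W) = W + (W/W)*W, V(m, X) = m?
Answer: 1872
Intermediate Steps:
L(W) = 2*W (L(W) = W + 1*W = W + W = 2*W)
-72*(V(-10, -8) + L(-8)) = -72*(-10 + 2*(-8)) = -72*(-10 - 16) = -72*(-26) = 1872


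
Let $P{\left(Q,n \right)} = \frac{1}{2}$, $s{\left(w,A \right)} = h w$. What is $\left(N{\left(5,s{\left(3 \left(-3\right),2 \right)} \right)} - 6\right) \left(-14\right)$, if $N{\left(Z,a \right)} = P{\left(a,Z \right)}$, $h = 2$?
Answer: $77$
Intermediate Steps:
$s{\left(w,A \right)} = 2 w$
$P{\left(Q,n \right)} = \frac{1}{2}$
$N{\left(Z,a \right)} = \frac{1}{2}$
$\left(N{\left(5,s{\left(3 \left(-3\right),2 \right)} \right)} - 6\right) \left(-14\right) = \left(\frac{1}{2} - 6\right) \left(-14\right) = \left(- \frac{11}{2}\right) \left(-14\right) = 77$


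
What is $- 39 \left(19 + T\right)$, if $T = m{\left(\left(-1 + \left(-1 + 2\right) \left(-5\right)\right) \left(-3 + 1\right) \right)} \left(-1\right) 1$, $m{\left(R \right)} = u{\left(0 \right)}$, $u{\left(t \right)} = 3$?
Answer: $-624$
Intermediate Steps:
$m{\left(R \right)} = 3$
$T = -3$ ($T = 3 \left(-1\right) 1 = \left(-3\right) 1 = -3$)
$- 39 \left(19 + T\right) = - 39 \left(19 - 3\right) = \left(-39\right) 16 = -624$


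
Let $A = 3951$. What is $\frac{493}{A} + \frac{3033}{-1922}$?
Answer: $- \frac{11035837}{7593822} \approx -1.4533$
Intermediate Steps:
$\frac{493}{A} + \frac{3033}{-1922} = \frac{493}{3951} + \frac{3033}{-1922} = 493 \cdot \frac{1}{3951} + 3033 \left(- \frac{1}{1922}\right) = \frac{493}{3951} - \frac{3033}{1922} = - \frac{11035837}{7593822}$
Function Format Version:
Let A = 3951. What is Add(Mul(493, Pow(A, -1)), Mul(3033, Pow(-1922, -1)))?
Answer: Rational(-11035837, 7593822) ≈ -1.4533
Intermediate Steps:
Add(Mul(493, Pow(A, -1)), Mul(3033, Pow(-1922, -1))) = Add(Mul(493, Pow(3951, -1)), Mul(3033, Pow(-1922, -1))) = Add(Mul(493, Rational(1, 3951)), Mul(3033, Rational(-1, 1922))) = Add(Rational(493, 3951), Rational(-3033, 1922)) = Rational(-11035837, 7593822)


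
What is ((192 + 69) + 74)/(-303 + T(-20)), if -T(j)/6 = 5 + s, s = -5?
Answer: -335/303 ≈ -1.1056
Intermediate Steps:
T(j) = 0 (T(j) = -6*(5 - 5) = -6*0 = 0)
((192 + 69) + 74)/(-303 + T(-20)) = ((192 + 69) + 74)/(-303 + 0) = (261 + 74)/(-303) = 335*(-1/303) = -335/303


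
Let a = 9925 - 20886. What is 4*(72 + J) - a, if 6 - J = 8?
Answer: 11241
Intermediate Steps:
J = -2 (J = 6 - 1*8 = 6 - 8 = -2)
a = -10961
4*(72 + J) - a = 4*(72 - 2) - 1*(-10961) = 4*70 + 10961 = 280 + 10961 = 11241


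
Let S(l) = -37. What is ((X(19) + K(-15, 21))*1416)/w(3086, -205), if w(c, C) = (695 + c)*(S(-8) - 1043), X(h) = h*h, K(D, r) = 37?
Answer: -118/855 ≈ -0.13801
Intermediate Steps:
X(h) = h**2
w(c, C) = -750600 - 1080*c (w(c, C) = (695 + c)*(-37 - 1043) = (695 + c)*(-1080) = -750600 - 1080*c)
((X(19) + K(-15, 21))*1416)/w(3086, -205) = ((19**2 + 37)*1416)/(-750600 - 1080*3086) = ((361 + 37)*1416)/(-750600 - 3332880) = (398*1416)/(-4083480) = 563568*(-1/4083480) = -118/855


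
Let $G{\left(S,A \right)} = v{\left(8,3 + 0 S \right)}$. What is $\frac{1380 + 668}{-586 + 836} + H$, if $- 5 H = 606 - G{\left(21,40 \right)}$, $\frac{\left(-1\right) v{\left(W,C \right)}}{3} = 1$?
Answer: $- \frac{14201}{125} \approx -113.61$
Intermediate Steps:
$v{\left(W,C \right)} = -3$ ($v{\left(W,C \right)} = \left(-3\right) 1 = -3$)
$G{\left(S,A \right)} = -3$
$H = - \frac{609}{5}$ ($H = - \frac{606 - -3}{5} = - \frac{606 + 3}{5} = \left(- \frac{1}{5}\right) 609 = - \frac{609}{5} \approx -121.8$)
$\frac{1380 + 668}{-586 + 836} + H = \frac{1380 + 668}{-586 + 836} - \frac{609}{5} = \frac{2048}{250} - \frac{609}{5} = 2048 \cdot \frac{1}{250} - \frac{609}{5} = \frac{1024}{125} - \frac{609}{5} = - \frac{14201}{125}$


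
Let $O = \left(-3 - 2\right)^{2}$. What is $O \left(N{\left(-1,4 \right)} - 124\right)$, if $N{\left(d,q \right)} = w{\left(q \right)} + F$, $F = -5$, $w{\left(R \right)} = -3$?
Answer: $-3300$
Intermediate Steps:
$N{\left(d,q \right)} = -8$ ($N{\left(d,q \right)} = -3 - 5 = -8$)
$O = 25$ ($O = \left(-5\right)^{2} = 25$)
$O \left(N{\left(-1,4 \right)} - 124\right) = 25 \left(-8 - 124\right) = 25 \left(-132\right) = -3300$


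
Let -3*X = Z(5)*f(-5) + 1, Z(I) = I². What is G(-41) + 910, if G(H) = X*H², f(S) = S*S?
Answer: -1049576/3 ≈ -3.4986e+5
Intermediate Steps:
f(S) = S²
X = -626/3 (X = -(5²*(-5)² + 1)/3 = -(25*25 + 1)/3 = -(625 + 1)/3 = -⅓*626 = -626/3 ≈ -208.67)
G(H) = -626*H²/3
G(-41) + 910 = -626/3*(-41)² + 910 = -626/3*1681 + 910 = -1052306/3 + 910 = -1049576/3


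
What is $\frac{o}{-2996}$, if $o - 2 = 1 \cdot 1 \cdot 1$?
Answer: $- \frac{3}{2996} \approx -0.0010013$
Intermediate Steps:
$o = 3$ ($o = 2 + 1 \cdot 1 \cdot 1 = 2 + 1 \cdot 1 = 2 + 1 = 3$)
$\frac{o}{-2996} = \frac{1}{-2996} \cdot 3 = \left(- \frac{1}{2996}\right) 3 = - \frac{3}{2996}$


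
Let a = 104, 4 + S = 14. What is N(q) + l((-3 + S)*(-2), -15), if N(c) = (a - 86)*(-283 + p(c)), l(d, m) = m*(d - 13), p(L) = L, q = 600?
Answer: 6111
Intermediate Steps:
S = 10 (S = -4 + 14 = 10)
l(d, m) = m*(-13 + d)
N(c) = -5094 + 18*c (N(c) = (104 - 86)*(-283 + c) = 18*(-283 + c) = -5094 + 18*c)
N(q) + l((-3 + S)*(-2), -15) = (-5094 + 18*600) - 15*(-13 + (-3 + 10)*(-2)) = (-5094 + 10800) - 15*(-13 + 7*(-2)) = 5706 - 15*(-13 - 14) = 5706 - 15*(-27) = 5706 + 405 = 6111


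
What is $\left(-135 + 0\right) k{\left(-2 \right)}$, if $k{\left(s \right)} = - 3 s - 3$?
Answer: $-405$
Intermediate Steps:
$k{\left(s \right)} = -3 - 3 s$
$\left(-135 + 0\right) k{\left(-2 \right)} = \left(-135 + 0\right) \left(-3 - -6\right) = - 135 \left(-3 + 6\right) = \left(-135\right) 3 = -405$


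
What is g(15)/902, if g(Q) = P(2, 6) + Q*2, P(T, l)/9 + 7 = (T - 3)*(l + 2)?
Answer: -105/902 ≈ -0.11641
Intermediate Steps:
P(T, l) = -63 + 9*(-3 + T)*(2 + l) (P(T, l) = -63 + 9*((T - 3)*(l + 2)) = -63 + 9*((-3 + T)*(2 + l)) = -63 + 9*(-3 + T)*(2 + l))
g(Q) = -135 + 2*Q (g(Q) = (-117 - 27*6 + 18*2 + 9*2*6) + Q*2 = (-117 - 162 + 36 + 108) + 2*Q = -135 + 2*Q)
g(15)/902 = (-135 + 2*15)/902 = (-135 + 30)*(1/902) = -105*1/902 = -105/902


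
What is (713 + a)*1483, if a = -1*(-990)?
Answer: 2525549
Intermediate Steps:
a = 990
(713 + a)*1483 = (713 + 990)*1483 = 1703*1483 = 2525549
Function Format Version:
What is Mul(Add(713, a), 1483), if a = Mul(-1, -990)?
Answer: 2525549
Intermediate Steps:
a = 990
Mul(Add(713, a), 1483) = Mul(Add(713, 990), 1483) = Mul(1703, 1483) = 2525549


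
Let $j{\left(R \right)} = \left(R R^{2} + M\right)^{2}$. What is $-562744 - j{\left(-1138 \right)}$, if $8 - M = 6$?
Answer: $-2171968743926967644$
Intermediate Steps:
$M = 2$ ($M = 8 - 6 = 2$)
$j{\left(R \right)} = \left(2 + R^{3}\right)^{2}$ ($j{\left(R \right)} = \left(R R^{2} + 2\right)^{2} = \left(R^{3} + 2\right)^{2} = \left(2 + R^{3}\right)^{2}$)
$-562744 - j{\left(-1138 \right)} = -562744 - \left(2 + \left(-1138\right)^{3}\right)^{2} = -562744 - \left(2 - 1473760072\right)^{2} = -562744 - \left(-1473760070\right)^{2} = -562744 - 2171968743926404900 = -2171968743926967644$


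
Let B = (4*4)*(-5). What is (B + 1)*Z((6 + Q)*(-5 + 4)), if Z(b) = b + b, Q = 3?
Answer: 1422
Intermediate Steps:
B = -80 (B = 16*(-5) = -80)
Z(b) = 2*b
(B + 1)*Z((6 + Q)*(-5 + 4)) = (-80 + 1)*(2*((6 + 3)*(-5 + 4))) = -158*9*(-1) = -158*(-9) = -79*(-18) = 1422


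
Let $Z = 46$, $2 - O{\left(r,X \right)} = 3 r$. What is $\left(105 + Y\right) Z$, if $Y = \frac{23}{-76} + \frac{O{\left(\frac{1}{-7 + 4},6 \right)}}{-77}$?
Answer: $\frac{14086603}{2926} \approx 4814.3$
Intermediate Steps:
$O{\left(r,X \right)} = 2 - 3 r$
$Y = - \frac{1999}{5852}$ ($Y = \frac{23}{-76} + \frac{2 - \frac{3}{-7 + 4}}{-77} = 23 \left(- \frac{1}{76}\right) + \left(2 - \frac{3}{-3}\right) \left(- \frac{1}{77}\right) = - \frac{23}{76} + \left(2 - -1\right) \left(- \frac{1}{77}\right) = - \frac{23}{76} + \left(2 + 1\right) \left(- \frac{1}{77}\right) = - \frac{23}{76} + 3 \left(- \frac{1}{77}\right) = - \frac{23}{76} - \frac{3}{77} = - \frac{1999}{5852} \approx -0.34159$)
$\left(105 + Y\right) Z = \left(105 - \frac{1999}{5852}\right) 46 = \frac{612461}{5852} \cdot 46 = \frac{14086603}{2926}$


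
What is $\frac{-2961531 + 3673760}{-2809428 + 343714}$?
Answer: $- \frac{712229}{2465714} \approx -0.28885$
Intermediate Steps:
$\frac{-2961531 + 3673760}{-2809428 + 343714} = \frac{712229}{-2465714} = 712229 \left(- \frac{1}{2465714}\right) = - \frac{712229}{2465714}$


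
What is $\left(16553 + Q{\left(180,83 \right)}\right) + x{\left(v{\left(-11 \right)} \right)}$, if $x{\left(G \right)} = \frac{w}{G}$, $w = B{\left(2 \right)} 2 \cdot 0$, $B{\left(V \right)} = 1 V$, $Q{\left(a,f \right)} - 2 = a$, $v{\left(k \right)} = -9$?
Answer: $16735$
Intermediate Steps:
$Q{\left(a,f \right)} = 2 + a$
$B{\left(V \right)} = V$
$w = 0$ ($w = 2 \cdot 2 \cdot 0 = 4 \cdot 0 = 0$)
$x{\left(G \right)} = 0$ ($x{\left(G \right)} = \frac{0}{G} = 0$)
$\left(16553 + Q{\left(180,83 \right)}\right) + x{\left(v{\left(-11 \right)} \right)} = \left(16553 + \left(2 + 180\right)\right) + 0 = \left(16553 + 182\right) + 0 = 16735 + 0 = 16735$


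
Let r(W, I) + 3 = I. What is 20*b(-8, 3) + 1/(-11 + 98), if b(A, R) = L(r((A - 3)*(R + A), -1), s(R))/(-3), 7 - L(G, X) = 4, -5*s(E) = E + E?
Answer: -1739/87 ≈ -19.988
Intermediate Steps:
s(E) = -2*E/5 (s(E) = -(E + E)/5 = -2*E/5)
r(W, I) = -3 + I
L(G, X) = 3 (L(G, X) = 7 - 1*4 = 7 - 4 = 3)
b(A, R) = -1 (b(A, R) = 3/(-3) = 3*(-⅓) = -1)
20*b(-8, 3) + 1/(-11 + 98) = 20*(-1) + 1/(-11 + 98) = -20 + 1/87 = -1739/87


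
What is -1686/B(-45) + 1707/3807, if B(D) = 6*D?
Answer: 42466/6345 ≈ 6.6928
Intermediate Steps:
-1686/B(-45) + 1707/3807 = -1686/(6*(-45)) + 1707/3807 = -1686/(-270) + 1707*(1/3807) = -1686*(-1/270) + 569/1269 = 281/45 + 569/1269 = 42466/6345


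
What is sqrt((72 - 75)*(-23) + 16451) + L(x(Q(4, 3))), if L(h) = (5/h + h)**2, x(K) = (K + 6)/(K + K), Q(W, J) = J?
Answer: 841/36 + 2*sqrt(4130) ≈ 151.89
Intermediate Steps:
x(K) = (6 + K)/(2*K) (x(K) = (6 + K)/((2*K)) = (6 + K)*(1/(2*K)) = (6 + K)/(2*K))
L(h) = (h + 5/h)**2
sqrt((72 - 75)*(-23) + 16451) + L(x(Q(4, 3))) = sqrt((72 - 75)*(-23) + 16451) + (5 + ((1/2)*(6 + 3)/3)**2)**2/((1/2)*(6 + 3)/3)**2 = sqrt(-3*(-23) + 16451) + (5 + ((1/2)*(1/3)*9)**2)**2/((1/2)*(1/3)*9)**2 = sqrt(69 + 16451) + (5 + (3/2)**2)**2/(3/2)**2 = sqrt(16520) + 4*(5 + 9/4)**2/9 = 2*sqrt(4130) + 4*(29/4)**2/9 = 2*sqrt(4130) + (4/9)*(841/16) = 2*sqrt(4130) + 841/36 = 841/36 + 2*sqrt(4130)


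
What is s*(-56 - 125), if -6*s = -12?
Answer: -362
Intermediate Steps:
s = 2 (s = -1/6*(-12) = 2)
s*(-56 - 125) = 2*(-56 - 125) = 2*(-181) = -362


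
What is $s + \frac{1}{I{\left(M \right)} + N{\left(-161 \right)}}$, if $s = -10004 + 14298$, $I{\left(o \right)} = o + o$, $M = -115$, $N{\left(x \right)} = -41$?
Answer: $\frac{1163673}{271} \approx 4294.0$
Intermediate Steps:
$I{\left(o \right)} = 2 o$
$s = 4294$
$s + \frac{1}{I{\left(M \right)} + N{\left(-161 \right)}} = 4294 + \frac{1}{2 \left(-115\right) - 41} = 4294 + \frac{1}{-230 - 41} = 4294 + \frac{1}{-271} = 4294 - \frac{1}{271} = \frac{1163673}{271}$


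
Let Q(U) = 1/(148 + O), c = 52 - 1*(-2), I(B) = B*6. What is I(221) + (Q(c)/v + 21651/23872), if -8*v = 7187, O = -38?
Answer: 12521017127567/9436243520 ≈ 1326.9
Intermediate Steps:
I(B) = 6*B
v = -7187/8 (v = -⅛*7187 = -7187/8 ≈ -898.38)
c = 54 (c = 52 + 2 = 54)
Q(U) = 1/110 (Q(U) = 1/(148 - 38) = 1/110)
I(221) + (Q(c)/v + 21651/23872) = 6*221 + (1/(110*(-7187/8)) + 21651/23872) = 1326 + ((1/110)*(-8/7187) + 21651*(1/23872)) = 1326 + (-4/395285 + 21651/23872) = 1326 + 8558220047/9436243520 = 12521017127567/9436243520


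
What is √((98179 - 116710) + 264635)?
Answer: 2*√61526 ≈ 496.09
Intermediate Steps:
√((98179 - 116710) + 264635) = √(-18531 + 264635) = √246104 = 2*√61526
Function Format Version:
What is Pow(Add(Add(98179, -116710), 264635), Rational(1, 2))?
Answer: Mul(2, Pow(61526, Rational(1, 2))) ≈ 496.09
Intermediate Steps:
Pow(Add(Add(98179, -116710), 264635), Rational(1, 2)) = Pow(Add(-18531, 264635), Rational(1, 2)) = Pow(246104, Rational(1, 2)) = Mul(2, Pow(61526, Rational(1, 2)))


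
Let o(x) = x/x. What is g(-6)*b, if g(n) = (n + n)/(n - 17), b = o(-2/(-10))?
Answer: 12/23 ≈ 0.52174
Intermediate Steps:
o(x) = 1
b = 1
g(n) = 2*n/(-17 + n) (g(n) = (2*n)/(-17 + n) = 2*n/(-17 + n))
g(-6)*b = (2*(-6)/(-17 - 6))*1 = (2*(-6)/(-23))*1 = (2*(-6)*(-1/23))*1 = (12/23)*1 = 12/23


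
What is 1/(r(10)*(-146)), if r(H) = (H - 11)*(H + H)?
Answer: 1/2920 ≈ 0.00034247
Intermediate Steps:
r(H) = 2*H*(-11 + H) (r(H) = (-11 + H)*(2*H) = 2*H*(-11 + H))
1/(r(10)*(-146)) = 1/((2*10*(-11 + 10))*(-146)) = 1/((2*10*(-1))*(-146)) = 1/(-20*(-146)) = 1/2920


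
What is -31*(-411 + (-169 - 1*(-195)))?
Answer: 11935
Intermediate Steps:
-31*(-411 + (-169 - 1*(-195))) = -31*(-411 + (-169 + 195)) = -31*(-411 + 26) = -31*(-385) = 11935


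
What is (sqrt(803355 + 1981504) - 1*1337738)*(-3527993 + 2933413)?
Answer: 795392260040 - 594580*sqrt(2784859) ≈ 7.9440e+11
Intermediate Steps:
(sqrt(803355 + 1981504) - 1*1337738)*(-3527993 + 2933413) = (sqrt(2784859) - 1337738)*(-594580) = (-1337738 + sqrt(2784859))*(-594580) = 795392260040 - 594580*sqrt(2784859)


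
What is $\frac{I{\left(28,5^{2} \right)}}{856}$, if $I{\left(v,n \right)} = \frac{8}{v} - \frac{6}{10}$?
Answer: $- \frac{11}{29960} \approx -0.00036716$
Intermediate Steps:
$I{\left(v,n \right)} = - \frac{3}{5} + \frac{8}{v}$ ($I{\left(v,n \right)} = \frac{8}{v} - \frac{3}{5} = - \frac{3}{5} + \frac{8}{v}$)
$\frac{I{\left(28,5^{2} \right)}}{856} = \frac{- \frac{3}{5} + \frac{8}{28}}{856} = \left(- \frac{3}{5} + 8 \cdot \frac{1}{28}\right) \frac{1}{856} = \left(- \frac{3}{5} + \frac{2}{7}\right) \frac{1}{856} = \left(- \frac{11}{35}\right) \frac{1}{856} = - \frac{11}{29960}$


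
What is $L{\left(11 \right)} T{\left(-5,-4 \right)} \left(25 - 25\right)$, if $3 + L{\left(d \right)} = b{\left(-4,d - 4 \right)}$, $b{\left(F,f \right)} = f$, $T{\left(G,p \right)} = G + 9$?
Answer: $0$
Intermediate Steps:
$T{\left(G,p \right)} = 9 + G$
$L{\left(d \right)} = -7 + d$ ($L{\left(d \right)} = -3 + \left(d - 4\right) = -3 + \left(-4 + d\right) = -7 + d$)
$L{\left(11 \right)} T{\left(-5,-4 \right)} \left(25 - 25\right) = \left(-7 + 11\right) \left(9 - 5\right) \left(25 - 25\right) = 4 \cdot 4 \left(25 - 25\right) = 16 \cdot 0 = 0$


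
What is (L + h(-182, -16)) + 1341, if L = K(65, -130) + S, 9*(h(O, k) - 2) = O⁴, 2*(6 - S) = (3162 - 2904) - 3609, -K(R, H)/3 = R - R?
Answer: 2194453193/18 ≈ 1.2191e+8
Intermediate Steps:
K(R, H) = 0 (K(R, H) = -3*(R - R) = -3*0 = 0)
S = 3363/2 (S = 6 - ((3162 - 2904) - 3609)/2 = 6 - (258 - 3609)/2 = 6 - ½*(-3351) = 6 + 3351/2 = 3363/2 ≈ 1681.5)
h(O, k) = 2 + O⁴/9
L = 3363/2 (L = 0 + 3363/2 = 3363/2 ≈ 1681.5)
(L + h(-182, -16)) + 1341 = (3363/2 + (2 + (⅑)*(-182)⁴)) + 1341 = (3363/2 + (2 + (⅑)*1097199376)) + 1341 = (3363/2 + (2 + 1097199376/9)) + 1341 = (3363/2 + 1097199394/9) + 1341 = 2194429055/18 + 1341 = 2194453193/18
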